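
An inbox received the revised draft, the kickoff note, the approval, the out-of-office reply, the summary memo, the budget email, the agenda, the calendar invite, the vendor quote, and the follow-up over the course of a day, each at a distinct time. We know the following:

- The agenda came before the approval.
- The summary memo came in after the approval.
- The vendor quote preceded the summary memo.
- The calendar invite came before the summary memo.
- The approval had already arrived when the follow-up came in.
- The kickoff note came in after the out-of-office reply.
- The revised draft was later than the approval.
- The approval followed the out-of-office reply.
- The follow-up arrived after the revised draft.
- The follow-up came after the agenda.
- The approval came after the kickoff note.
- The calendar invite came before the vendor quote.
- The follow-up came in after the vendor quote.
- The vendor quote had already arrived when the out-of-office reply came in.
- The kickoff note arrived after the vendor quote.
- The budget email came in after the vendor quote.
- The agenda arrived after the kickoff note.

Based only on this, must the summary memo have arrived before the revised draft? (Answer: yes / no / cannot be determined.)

cannot be determined

No chain of stated constraints runs from the summary memo to the revised draft, and none runs from the revised draft to the summary memo either.
So the relative order of the summary memo and the revised draft is not fixed by the given facts.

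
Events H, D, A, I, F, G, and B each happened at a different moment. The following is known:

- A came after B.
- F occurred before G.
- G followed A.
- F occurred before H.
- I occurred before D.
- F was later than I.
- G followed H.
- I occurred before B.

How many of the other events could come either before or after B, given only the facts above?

Forced before B: I; forced after B: A and G.
That leaves D, F, and H with no forced order relative to B — 3.

3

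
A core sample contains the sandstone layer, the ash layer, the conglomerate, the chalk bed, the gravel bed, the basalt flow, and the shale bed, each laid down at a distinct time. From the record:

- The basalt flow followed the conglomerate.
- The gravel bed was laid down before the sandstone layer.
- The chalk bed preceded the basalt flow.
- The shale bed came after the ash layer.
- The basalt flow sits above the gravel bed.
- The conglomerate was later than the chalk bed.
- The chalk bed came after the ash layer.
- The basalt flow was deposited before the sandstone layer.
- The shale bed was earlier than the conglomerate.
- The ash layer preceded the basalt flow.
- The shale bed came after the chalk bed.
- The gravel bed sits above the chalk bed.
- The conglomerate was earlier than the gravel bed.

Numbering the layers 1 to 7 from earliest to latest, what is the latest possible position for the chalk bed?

2

The chalk bed must come before the basalt flow, the conglomerate, the gravel bed, the sandstone layer, and the shale bed — 5 layers forced after it.
Everything else can be placed before the chalk bed in some valid order, so the chalk bed can sit as late as position 7 − 5 = 2.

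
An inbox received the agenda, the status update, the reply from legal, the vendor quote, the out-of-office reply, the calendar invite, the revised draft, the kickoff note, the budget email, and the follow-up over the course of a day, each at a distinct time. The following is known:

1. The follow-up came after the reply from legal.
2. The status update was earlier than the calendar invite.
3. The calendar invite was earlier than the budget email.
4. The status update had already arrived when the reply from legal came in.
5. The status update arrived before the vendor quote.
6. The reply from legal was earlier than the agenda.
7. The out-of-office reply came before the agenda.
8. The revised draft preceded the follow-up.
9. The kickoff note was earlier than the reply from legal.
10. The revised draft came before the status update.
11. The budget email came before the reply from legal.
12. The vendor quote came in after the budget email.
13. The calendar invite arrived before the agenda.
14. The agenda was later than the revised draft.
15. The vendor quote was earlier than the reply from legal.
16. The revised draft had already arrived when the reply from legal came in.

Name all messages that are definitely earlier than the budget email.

the calendar invite, the revised draft, the status update

Directly stated before the budget email: the calendar invite.
The revised draft reaches the budget email via the revised draft → the status update → the calendar invite → the budget email.
The status update reaches the budget email via the status update → the calendar invite → the budget email.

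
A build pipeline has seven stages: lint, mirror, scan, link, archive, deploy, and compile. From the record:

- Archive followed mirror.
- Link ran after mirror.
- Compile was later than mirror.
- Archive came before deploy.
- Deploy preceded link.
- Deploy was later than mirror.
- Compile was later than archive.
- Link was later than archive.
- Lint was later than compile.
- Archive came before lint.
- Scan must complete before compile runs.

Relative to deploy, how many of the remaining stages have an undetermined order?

Forced before deploy: archive and mirror; forced after deploy: link.
That leaves compile, lint, and scan with no forced order relative to deploy — 3.

3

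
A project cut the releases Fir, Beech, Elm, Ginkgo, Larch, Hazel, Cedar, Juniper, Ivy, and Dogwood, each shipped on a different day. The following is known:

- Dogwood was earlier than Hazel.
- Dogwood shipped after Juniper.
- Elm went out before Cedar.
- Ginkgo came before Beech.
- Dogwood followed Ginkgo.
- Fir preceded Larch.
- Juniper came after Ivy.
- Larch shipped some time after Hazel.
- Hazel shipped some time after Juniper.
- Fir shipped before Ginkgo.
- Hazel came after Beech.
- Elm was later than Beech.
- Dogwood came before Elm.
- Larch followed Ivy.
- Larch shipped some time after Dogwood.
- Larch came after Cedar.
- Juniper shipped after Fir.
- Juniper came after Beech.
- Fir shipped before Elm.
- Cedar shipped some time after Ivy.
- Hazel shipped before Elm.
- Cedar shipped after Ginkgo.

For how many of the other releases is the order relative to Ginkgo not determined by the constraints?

1

Forced before Ginkgo: Fir; forced after Ginkgo: Beech, Cedar, Dogwood, Elm, Hazel, Juniper, and Larch.
That leaves Ivy with no forced order relative to Ginkgo — 1.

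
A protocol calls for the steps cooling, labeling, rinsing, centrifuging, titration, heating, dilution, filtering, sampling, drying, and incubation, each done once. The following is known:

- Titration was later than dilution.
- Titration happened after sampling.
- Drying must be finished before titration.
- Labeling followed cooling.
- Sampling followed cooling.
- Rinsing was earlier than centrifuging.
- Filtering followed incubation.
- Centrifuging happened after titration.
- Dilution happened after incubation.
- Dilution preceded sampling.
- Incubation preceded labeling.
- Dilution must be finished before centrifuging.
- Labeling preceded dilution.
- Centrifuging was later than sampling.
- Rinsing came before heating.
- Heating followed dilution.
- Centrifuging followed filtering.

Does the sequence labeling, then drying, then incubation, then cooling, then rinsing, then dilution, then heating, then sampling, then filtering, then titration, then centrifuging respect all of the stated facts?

The constraints require cooling before labeling, but in the proposed sequence labeling appears ahead of cooling. That one violation is enough.

no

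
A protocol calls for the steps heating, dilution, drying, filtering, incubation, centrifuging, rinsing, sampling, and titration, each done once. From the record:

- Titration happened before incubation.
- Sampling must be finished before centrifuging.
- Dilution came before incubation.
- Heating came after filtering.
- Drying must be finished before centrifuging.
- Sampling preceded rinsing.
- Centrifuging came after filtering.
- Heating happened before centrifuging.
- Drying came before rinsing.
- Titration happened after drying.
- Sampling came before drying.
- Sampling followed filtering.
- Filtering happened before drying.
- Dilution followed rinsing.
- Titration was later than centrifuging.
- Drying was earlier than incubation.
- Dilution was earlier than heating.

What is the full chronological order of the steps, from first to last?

filtering, sampling, drying, rinsing, dilution, heating, centrifuging, titration, incubation

The constraints fix every adjacent pair, so only one ordering works:
filtering → sampling → drying → rinsing → dilution → heating → centrifuging → titration → incubation.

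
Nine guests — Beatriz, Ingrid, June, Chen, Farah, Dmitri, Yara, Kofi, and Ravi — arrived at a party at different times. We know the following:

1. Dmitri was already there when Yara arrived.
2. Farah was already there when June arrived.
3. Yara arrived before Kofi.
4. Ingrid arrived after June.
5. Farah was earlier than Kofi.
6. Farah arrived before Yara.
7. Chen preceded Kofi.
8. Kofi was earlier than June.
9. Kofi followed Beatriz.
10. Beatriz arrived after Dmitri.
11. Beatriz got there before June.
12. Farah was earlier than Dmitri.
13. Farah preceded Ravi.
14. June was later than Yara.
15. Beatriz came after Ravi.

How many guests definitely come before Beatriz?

3

Directly stated before Beatriz: Dmitri and Ravi.
Farah reaches Beatriz via Farah → Ravi → Beatriz.
That's Dmitri, Farah, and Ravi — 3 in all.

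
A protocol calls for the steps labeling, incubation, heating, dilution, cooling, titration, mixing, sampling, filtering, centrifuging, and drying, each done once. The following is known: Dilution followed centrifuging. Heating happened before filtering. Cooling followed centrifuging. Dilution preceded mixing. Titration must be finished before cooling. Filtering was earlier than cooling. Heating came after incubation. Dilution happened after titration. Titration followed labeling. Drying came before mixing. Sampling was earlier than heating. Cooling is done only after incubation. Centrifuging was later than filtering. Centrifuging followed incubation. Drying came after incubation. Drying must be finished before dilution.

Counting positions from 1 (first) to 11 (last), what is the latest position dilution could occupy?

Dilution must come before mixing — 1 step forced after it.
Everything else can be placed before dilution in some valid order, so dilution can sit as late as position 11 − 1 = 10.

10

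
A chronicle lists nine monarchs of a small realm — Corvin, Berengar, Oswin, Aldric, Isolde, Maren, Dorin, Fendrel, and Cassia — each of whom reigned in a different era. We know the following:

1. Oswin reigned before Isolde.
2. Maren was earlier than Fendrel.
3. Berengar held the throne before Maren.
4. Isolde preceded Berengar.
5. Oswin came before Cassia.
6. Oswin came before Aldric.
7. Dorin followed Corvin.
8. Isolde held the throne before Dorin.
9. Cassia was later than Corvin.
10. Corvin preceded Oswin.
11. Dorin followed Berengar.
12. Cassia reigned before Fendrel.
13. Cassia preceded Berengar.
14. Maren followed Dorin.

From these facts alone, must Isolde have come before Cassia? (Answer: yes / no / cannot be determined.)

No chain of stated constraints runs from Isolde to Cassia, and none runs from Cassia to Isolde either.
So the relative order of Isolde and Cassia is not fixed by the given facts.

cannot be determined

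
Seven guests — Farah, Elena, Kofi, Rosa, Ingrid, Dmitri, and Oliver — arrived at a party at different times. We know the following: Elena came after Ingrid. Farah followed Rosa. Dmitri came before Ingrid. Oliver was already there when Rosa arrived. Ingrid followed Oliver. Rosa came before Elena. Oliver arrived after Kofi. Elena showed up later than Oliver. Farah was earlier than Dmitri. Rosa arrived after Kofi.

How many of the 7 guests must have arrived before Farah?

Directly stated before Farah: Rosa.
Kofi reaches Farah via Kofi → Rosa → Farah.
Oliver reaches Farah via Oliver → Rosa → Farah.
That's Kofi, Oliver, and Rosa — 3 in all.

3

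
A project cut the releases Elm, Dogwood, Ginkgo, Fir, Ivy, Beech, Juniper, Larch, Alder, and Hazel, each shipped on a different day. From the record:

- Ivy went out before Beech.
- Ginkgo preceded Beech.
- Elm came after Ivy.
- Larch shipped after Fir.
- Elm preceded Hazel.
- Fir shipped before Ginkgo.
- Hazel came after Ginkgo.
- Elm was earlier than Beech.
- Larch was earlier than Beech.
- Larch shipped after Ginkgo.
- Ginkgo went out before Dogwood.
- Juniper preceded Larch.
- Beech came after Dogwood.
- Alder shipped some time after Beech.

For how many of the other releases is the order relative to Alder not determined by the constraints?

Forced before Alder: Beech, Dogwood, Elm, Fir, Ginkgo, Ivy, Juniper, and Larch.
That leaves Hazel with no forced order relative to Alder — 1.

1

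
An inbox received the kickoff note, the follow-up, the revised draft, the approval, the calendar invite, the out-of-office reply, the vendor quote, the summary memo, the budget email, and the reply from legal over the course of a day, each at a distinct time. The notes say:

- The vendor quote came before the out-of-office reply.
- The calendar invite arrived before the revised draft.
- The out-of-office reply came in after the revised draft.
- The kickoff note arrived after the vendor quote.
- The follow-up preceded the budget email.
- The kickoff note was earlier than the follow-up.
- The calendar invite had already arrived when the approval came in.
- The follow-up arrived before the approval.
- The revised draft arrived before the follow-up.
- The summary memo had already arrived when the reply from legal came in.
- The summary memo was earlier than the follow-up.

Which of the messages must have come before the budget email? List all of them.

Directly stated before the budget email: the follow-up.
The calendar invite reaches the budget email via the calendar invite → the revised draft → the follow-up → the budget email.
The kickoff note reaches the budget email via the kickoff note → the follow-up → the budget email.
The revised draft reaches the budget email via the revised draft → the follow-up → the budget email.
Likewise the summary memo and the vendor quote each reach the budget email by chaining the stated constraints.
No chain forces the reply from legal (or any of the others) ahead of the budget email.

the calendar invite, the follow-up, the kickoff note, the revised draft, the summary memo, the vendor quote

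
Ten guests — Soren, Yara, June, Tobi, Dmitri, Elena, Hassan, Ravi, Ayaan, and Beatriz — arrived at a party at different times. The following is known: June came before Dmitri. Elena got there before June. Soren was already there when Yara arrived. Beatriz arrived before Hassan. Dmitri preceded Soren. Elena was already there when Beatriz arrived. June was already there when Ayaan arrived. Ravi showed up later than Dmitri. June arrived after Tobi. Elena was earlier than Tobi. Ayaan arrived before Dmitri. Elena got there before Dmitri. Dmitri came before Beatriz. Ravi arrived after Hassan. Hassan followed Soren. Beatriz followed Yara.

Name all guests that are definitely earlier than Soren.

Ayaan, Dmitri, Elena, June, Tobi

Directly stated before Soren: Dmitri.
Ayaan reaches Soren via Ayaan → Dmitri → Soren.
Elena reaches Soren via Elena → Dmitri → Soren.
June reaches Soren via June → Dmitri → Soren.
Likewise Tobi reaches Soren by chaining the stated constraints.
No chain forces Yara (or any of the others) ahead of Soren.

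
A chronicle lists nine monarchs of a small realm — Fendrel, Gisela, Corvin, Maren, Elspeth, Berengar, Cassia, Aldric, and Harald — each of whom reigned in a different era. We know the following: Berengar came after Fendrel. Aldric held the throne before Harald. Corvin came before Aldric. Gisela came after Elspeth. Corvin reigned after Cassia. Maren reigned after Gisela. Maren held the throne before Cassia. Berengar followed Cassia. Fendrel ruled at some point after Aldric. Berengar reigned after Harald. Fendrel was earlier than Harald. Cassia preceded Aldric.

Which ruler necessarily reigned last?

Every other ruler has a chain of constraints placing them before Berengar, so Berengar is last.

Berengar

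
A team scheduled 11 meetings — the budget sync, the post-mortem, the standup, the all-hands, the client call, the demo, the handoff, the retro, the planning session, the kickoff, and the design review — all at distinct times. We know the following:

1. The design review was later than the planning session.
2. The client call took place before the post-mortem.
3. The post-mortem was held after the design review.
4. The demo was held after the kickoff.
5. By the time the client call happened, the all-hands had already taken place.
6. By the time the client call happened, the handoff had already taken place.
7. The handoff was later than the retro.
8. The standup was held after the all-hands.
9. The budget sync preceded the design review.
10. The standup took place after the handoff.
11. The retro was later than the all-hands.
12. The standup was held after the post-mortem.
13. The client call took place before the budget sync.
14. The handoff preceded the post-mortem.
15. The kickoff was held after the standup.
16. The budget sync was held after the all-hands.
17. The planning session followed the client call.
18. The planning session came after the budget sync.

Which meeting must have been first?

the all-hands

The all-hands has a chain of constraints placing it before every other meeting, so the all-hands must be first.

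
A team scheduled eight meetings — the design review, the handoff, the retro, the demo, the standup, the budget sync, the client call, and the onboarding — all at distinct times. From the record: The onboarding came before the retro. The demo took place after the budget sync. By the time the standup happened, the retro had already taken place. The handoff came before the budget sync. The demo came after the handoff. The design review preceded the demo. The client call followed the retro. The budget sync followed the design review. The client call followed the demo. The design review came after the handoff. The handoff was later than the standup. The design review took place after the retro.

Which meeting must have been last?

Every other meeting has a chain of constraints placing it before the client call, so the client call is last.

the client call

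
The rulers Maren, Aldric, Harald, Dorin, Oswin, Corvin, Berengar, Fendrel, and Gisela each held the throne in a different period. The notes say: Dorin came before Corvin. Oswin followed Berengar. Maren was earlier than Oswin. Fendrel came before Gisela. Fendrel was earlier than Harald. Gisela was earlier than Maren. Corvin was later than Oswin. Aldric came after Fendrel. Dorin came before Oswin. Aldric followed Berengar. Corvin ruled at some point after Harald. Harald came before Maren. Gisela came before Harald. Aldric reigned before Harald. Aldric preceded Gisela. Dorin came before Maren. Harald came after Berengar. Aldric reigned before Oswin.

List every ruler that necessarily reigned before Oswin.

Directly stated before Oswin: Aldric, Berengar, Dorin, and Maren.
Fendrel reaches Oswin via Fendrel → Aldric → Oswin.
Gisela reaches Oswin via Gisela → Maren → Oswin.
Harald reaches Oswin via Harald → Maren → Oswin.
No chain forces Corvin ahead of Oswin.

Aldric, Berengar, Dorin, Fendrel, Gisela, Harald, Maren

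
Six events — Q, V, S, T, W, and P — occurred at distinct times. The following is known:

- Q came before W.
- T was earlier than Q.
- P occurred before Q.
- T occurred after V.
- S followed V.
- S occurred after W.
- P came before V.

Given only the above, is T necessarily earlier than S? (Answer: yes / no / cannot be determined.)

Chain the constraints: T → Q → W → S. Each link is directly stated, so T comes before S.

yes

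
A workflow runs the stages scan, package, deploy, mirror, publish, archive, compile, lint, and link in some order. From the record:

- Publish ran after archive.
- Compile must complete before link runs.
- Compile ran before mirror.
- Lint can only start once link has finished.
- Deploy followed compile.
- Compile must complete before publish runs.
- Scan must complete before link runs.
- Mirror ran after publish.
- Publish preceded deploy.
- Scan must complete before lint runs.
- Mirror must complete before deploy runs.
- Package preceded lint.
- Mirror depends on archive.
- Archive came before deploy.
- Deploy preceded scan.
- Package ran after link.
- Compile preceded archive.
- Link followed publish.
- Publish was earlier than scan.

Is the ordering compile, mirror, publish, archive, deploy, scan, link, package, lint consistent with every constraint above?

no

The constraints require archive before publish, but in the proposed sequence publish appears ahead of archive. That one violation is enough.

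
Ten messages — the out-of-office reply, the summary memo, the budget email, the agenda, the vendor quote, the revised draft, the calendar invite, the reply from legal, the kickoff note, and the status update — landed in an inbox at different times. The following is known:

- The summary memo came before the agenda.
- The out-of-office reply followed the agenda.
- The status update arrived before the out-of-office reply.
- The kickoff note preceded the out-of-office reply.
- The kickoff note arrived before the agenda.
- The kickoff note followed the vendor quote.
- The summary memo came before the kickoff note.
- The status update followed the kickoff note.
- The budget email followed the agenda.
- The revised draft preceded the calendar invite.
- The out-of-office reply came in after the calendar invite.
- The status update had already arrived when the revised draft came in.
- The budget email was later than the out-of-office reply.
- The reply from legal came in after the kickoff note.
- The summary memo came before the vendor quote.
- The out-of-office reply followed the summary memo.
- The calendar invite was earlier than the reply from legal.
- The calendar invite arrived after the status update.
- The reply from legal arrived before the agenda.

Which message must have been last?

the budget email

Every other message has a chain of constraints placing it before the budget email, so the budget email is last.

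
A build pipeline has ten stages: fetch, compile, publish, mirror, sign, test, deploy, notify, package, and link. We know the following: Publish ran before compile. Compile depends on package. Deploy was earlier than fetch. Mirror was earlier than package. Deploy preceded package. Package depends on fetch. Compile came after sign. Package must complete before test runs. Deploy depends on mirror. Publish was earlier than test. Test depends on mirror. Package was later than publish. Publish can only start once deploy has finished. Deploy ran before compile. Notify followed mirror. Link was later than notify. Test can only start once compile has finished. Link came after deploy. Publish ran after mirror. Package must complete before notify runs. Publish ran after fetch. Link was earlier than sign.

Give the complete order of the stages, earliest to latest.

mirror, deploy, fetch, publish, package, notify, link, sign, compile, test

The constraints fix every adjacent pair, so only one ordering works:
mirror → deploy → fetch → publish → package → notify → link → sign → compile → test.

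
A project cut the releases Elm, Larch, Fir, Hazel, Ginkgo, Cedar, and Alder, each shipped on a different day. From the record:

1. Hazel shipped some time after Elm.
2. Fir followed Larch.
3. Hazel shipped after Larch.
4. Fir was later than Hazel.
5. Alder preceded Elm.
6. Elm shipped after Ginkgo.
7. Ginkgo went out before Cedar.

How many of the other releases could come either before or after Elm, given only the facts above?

Forced before Elm: Alder and Ginkgo; forced after Elm: Fir and Hazel.
That leaves Cedar and Larch with no forced order relative to Elm — 2.

2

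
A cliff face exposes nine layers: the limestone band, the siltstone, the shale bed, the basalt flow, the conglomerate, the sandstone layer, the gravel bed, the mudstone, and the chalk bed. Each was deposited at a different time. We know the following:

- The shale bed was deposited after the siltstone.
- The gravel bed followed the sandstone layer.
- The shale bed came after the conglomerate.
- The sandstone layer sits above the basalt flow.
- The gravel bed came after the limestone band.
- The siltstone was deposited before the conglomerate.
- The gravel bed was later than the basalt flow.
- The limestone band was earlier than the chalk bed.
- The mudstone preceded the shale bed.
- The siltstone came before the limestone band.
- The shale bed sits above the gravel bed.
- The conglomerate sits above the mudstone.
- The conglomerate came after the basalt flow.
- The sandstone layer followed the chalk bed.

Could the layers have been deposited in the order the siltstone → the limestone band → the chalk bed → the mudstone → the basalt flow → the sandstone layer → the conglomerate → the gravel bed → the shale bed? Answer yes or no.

yes

Check each stated constraint against the proposed order — e.g. the limestone band is ahead of the gravel bed; the siltstone is ahead of the shale bed. Every pair is in the required order; nothing is violated.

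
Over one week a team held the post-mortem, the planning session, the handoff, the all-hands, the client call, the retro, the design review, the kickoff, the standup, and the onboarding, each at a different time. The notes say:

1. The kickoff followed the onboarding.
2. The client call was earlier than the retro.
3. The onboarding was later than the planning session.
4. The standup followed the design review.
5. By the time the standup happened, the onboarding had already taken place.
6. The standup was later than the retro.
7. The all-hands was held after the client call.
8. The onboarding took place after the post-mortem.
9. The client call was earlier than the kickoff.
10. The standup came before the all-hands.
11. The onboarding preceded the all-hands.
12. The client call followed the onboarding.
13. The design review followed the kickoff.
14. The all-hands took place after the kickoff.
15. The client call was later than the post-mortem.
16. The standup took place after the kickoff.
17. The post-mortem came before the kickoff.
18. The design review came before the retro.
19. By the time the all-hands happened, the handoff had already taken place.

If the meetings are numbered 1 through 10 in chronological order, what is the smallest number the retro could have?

The client call, the design review, the kickoff, the onboarding, the planning session, and the post-mortem must all come before the retro — 6 forced predecessors.
Nothing else is forced ahead of the retro, so its earliest slot is position 6 + 1 = 7.

7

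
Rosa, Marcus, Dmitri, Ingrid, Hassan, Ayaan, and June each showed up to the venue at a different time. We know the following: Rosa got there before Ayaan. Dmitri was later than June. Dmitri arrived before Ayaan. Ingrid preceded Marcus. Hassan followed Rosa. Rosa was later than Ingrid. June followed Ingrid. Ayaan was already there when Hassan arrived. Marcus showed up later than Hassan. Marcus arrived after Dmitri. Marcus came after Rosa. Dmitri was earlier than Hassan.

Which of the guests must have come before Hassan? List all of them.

Ayaan, Dmitri, Ingrid, June, Rosa

Directly stated before Hassan: Ayaan, Dmitri, and Rosa.
Ingrid reaches Hassan via Ingrid → Rosa → Hassan.
June reaches Hassan via June → Dmitri → Hassan.
No chain forces Marcus ahead of Hassan.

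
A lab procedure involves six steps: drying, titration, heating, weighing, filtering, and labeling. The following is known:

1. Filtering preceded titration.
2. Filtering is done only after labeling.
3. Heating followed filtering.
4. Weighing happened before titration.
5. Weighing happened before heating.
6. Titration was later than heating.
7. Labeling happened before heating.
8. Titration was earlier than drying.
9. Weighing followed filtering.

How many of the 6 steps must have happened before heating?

3

Directly stated before heating: filtering, labeling, and weighing.
That's filtering, labeling, and weighing — 3 in all.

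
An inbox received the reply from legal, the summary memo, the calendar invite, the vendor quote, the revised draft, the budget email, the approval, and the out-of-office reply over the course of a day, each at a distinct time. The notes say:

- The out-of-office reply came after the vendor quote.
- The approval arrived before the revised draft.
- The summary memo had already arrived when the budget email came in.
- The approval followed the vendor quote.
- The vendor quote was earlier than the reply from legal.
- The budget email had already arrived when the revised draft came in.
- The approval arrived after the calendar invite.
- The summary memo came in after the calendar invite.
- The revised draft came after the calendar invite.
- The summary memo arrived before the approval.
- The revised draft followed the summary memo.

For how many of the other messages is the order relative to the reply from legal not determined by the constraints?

6

Forced before the reply from legal: the vendor quote.
That leaves the approval, the budget email, the calendar invite, the out-of-office reply, the revised draft, and the summary memo with no forced order relative to the reply from legal — 6.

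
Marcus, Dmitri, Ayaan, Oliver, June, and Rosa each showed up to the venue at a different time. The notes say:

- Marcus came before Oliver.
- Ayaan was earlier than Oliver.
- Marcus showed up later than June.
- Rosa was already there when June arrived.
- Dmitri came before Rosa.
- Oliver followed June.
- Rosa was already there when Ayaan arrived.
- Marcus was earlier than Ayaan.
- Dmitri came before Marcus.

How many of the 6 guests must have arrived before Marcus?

3

Directly stated before Marcus: Dmitri and June.
Rosa reaches Marcus via Rosa → June → Marcus.
That's Dmitri, June, and Rosa — 3 in all.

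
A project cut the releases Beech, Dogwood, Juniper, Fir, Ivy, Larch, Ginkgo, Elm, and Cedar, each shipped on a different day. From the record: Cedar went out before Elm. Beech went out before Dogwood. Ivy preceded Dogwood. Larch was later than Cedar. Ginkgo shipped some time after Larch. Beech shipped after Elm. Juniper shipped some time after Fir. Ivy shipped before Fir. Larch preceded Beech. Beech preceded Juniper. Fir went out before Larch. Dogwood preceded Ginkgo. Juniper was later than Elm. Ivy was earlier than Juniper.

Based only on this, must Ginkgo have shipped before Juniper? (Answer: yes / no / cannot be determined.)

No chain of stated constraints runs from Ginkgo to Juniper, and none runs from Juniper to Ginkgo either.
So the relative order of Ginkgo and Juniper is not fixed by the given facts.

cannot be determined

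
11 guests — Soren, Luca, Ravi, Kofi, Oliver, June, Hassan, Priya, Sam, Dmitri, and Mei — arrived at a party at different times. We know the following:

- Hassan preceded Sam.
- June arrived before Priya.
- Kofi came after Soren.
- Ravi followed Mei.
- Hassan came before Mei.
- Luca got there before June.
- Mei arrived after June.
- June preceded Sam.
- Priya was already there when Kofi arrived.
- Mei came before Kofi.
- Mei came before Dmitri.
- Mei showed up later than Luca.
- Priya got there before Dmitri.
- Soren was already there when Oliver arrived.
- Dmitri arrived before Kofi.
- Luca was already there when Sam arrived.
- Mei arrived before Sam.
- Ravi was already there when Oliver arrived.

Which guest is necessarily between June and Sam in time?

Tracing the constraints gives June → Mei → Sam, so Mei sits after June and before Sam.
No other guest is forced both after June and before Sam.

Mei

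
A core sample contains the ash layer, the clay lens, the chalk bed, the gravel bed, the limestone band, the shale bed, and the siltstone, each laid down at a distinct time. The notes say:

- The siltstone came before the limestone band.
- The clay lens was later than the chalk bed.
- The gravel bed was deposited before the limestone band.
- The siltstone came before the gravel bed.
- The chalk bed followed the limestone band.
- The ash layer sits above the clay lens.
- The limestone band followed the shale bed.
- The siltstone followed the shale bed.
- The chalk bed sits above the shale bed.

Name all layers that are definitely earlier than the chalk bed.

Directly stated before the chalk bed: the limestone band and the shale bed.
The gravel bed reaches the chalk bed via the gravel bed → the limestone band → the chalk bed.
The siltstone reaches the chalk bed via the siltstone → the limestone band → the chalk bed.
No chain forces the ash layer (or any of the others) ahead of the chalk bed.

the gravel bed, the limestone band, the shale bed, the siltstone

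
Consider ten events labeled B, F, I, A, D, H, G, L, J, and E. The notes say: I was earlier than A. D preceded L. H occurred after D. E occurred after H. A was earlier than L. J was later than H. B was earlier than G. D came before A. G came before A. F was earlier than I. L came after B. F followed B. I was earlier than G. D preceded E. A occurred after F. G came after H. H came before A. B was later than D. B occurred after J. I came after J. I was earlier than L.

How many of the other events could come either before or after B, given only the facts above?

Forced before B: D, H, and J; forced after B: A, F, G, I, and L.
That leaves E with no forced order relative to B — 1.

1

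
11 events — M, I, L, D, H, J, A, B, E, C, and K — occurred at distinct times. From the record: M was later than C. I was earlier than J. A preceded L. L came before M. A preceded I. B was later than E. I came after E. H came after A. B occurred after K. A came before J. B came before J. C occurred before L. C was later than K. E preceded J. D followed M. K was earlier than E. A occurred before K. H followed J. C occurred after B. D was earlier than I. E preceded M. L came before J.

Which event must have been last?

Every other event has a chain of constraints placing it before H, so H is last.

H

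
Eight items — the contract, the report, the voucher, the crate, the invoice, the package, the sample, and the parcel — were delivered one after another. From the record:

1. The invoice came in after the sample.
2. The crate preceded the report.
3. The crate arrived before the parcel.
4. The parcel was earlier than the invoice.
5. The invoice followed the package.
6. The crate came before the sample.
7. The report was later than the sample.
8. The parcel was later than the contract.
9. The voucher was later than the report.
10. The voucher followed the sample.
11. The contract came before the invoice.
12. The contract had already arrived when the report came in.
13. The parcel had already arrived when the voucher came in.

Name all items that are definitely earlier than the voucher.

the contract, the crate, the parcel, the report, the sample

Directly stated before the voucher: the parcel, the report, and the sample.
The contract reaches the voucher via the contract → the parcel → the voucher.
The crate reaches the voucher via the crate → the sample → the voucher.
No chain forces the package (or any of the others) ahead of the voucher.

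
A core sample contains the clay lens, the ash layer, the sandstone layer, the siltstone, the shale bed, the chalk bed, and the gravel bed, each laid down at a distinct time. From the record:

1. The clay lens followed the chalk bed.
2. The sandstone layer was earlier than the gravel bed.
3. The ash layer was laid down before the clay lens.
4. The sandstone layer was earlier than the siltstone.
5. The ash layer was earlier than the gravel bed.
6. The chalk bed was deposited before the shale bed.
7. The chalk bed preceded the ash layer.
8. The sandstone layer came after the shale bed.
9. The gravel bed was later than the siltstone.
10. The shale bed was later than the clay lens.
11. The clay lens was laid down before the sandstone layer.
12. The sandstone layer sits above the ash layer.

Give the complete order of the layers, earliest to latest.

The constraints fix every adjacent pair, so only one ordering works:
the chalk bed → the ash layer → the clay lens → the shale bed → the sandstone layer → the siltstone → the gravel bed.

the chalk bed, the ash layer, the clay lens, the shale bed, the sandstone layer, the siltstone, the gravel bed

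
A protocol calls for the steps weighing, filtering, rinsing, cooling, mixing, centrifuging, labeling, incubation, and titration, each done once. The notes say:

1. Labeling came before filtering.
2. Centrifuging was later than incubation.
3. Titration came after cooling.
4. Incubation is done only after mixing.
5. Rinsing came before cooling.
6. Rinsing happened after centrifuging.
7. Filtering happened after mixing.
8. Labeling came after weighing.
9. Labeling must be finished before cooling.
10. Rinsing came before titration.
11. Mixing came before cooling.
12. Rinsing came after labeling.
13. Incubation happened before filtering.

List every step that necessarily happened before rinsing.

centrifuging, incubation, labeling, mixing, weighing

Directly stated before rinsing: centrifuging and labeling.
Incubation reaches rinsing via incubation → centrifuging → rinsing.
Mixing reaches rinsing via mixing → incubation → centrifuging → rinsing.
Weighing reaches rinsing via weighing → labeling → rinsing.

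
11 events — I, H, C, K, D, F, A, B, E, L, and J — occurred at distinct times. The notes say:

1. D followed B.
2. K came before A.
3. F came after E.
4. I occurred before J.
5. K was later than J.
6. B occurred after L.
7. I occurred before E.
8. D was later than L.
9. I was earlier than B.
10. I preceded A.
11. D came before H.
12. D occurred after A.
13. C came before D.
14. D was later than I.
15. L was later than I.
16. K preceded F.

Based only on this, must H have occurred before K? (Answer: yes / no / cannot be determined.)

Tracing the constraints gives K → A → D → H, so K must come before H.
That means H cannot be before K.

no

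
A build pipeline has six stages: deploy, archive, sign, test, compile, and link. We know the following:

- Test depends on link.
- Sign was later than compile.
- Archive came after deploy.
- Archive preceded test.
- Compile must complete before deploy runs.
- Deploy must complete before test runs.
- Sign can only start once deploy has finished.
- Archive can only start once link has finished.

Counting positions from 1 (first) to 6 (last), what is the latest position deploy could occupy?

3

Deploy must come before archive, sign, and test — 3 stages forced after it.
Everything else can be placed before deploy in some valid order, so deploy can sit as late as position 6 − 3 = 3.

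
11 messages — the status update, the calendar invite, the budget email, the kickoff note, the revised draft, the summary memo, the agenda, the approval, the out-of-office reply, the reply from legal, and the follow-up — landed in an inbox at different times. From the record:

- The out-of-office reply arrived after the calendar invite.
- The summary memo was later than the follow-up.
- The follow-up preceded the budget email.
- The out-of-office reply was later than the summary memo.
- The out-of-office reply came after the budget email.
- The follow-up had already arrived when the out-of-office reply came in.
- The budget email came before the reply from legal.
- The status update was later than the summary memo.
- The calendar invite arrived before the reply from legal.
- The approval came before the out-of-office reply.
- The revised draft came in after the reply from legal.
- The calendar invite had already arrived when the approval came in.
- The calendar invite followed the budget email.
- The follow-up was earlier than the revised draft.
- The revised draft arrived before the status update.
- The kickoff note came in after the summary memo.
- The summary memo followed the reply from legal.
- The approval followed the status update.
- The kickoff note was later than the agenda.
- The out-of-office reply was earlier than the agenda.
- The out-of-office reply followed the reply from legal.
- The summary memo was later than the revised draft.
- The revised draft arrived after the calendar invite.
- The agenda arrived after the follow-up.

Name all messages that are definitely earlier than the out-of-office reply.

the approval, the budget email, the calendar invite, the follow-up, the reply from legal, the revised draft, the status update, the summary memo

Directly stated before the out-of-office reply: the approval, the budget email, the calendar invite, the follow-up, the reply from legal, and the summary memo.
The revised draft reaches the out-of-office reply via the revised draft → the summary memo → the out-of-office reply.
The status update reaches the out-of-office reply via the status update → the approval → the out-of-office reply.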